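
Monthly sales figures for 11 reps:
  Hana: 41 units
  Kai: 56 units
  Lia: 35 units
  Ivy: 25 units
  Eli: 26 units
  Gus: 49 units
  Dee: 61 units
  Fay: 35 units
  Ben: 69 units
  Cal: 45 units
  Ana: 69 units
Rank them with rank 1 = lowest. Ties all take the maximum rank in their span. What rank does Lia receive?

4

Sorted (ascending): 25, 26, 35, 35, 41, 45, 49, 56, 61, 69, 69
The 2 values of 35 occupy positions 3–4 → each gets rank 4.
The 2 values of 69 occupy positions 10–11 → each gets rank 11.
Lia has value 35 units → rank 4.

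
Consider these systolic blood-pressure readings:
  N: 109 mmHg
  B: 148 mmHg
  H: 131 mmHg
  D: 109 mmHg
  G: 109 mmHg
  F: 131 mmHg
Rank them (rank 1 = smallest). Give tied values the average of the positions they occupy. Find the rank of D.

2

Sorted (ascending): 109, 109, 109, 131, 131, 148
The 3 values of 109 occupy positions 1–3 → average rank 2.
The 2 values of 131 occupy positions 4–5 → average rank (4+5)/2 = 4.5.
D has value 109 mmHg → rank 2.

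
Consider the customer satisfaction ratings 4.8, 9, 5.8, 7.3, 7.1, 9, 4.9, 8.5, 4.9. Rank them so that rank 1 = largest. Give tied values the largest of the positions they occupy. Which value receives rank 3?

Sorted (descending): 9, 9, 8.5, 7.3, 7.1, 5.8, 4.9, 4.9, 4.8
The 2 values of 9 occupy positions 1–2 → each gets rank 2.
The 2 values of 4.9 occupy positions 7–8 → each gets rank 8.
Rank 3 → value 8.5.

8.5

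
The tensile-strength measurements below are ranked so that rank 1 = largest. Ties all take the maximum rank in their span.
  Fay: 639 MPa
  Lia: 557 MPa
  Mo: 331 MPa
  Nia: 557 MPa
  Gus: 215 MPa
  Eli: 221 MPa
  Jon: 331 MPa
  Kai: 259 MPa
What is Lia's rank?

Sorted (descending): 639, 557, 557, 331, 331, 259, 221, 215
The 2 values of 557 occupy positions 2–3 → each gets rank 3.
The 2 values of 331 occupy positions 4–5 → each gets rank 5.
Lia has value 557 MPa → rank 3.

3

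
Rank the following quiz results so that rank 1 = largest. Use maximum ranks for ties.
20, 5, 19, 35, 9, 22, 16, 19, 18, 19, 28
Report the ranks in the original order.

Sorted (descending): 35, 28, 22, 20, 19, 19, 19, 18, 16, 9, 5
The 3 values of 19 occupy positions 5–7 → each gets rank 7.

4, 11, 7, 1, 10, 3, 9, 7, 8, 7, 2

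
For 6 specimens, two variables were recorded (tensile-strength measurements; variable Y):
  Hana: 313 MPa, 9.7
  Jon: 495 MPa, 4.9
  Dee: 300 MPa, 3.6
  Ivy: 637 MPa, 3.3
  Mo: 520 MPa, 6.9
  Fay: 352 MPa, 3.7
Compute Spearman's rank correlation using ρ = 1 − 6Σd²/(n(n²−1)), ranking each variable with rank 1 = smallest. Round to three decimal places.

-0.200

Ranks of variable 1: 2, 4, 1, 6, 5, 3
Ranks of variable 2: 6, 4, 2, 1, 5, 3
d = r₁ − r₂: -4, 0, -1, 5, 0, 0
d²: 16, 0, 1, 25, 0, 0; Σd² = 42
ρ = 1 − 6·42/(6·35) = 1 − 252/210 = -0.200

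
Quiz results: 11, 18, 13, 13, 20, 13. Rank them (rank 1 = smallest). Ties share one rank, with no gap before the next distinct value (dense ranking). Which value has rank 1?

Sorted (ascending): 11, 13, 13, 13, 18, 20
The 3 values of 13 share dense rank 2.
Remaining distinct values take the next consecutive integers.
Rank 1 → value 11.

11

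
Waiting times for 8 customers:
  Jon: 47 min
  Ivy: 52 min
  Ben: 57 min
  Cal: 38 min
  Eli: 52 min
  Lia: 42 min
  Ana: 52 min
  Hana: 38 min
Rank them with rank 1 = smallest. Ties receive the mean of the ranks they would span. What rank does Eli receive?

Sorted (ascending): 38, 38, 42, 47, 52, 52, 52, 57
The 2 values of 38 occupy positions 1–2 → average rank (1+2)/2 = 1.5.
The 3 values of 52 occupy positions 5–7 → average rank 6.
Eli has value 52 min → rank 6.

6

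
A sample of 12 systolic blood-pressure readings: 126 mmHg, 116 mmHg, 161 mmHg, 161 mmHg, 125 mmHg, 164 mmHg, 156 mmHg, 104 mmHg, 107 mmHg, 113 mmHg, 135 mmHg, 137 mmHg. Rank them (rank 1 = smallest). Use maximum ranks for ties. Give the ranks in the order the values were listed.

Sorted (ascending): 104, 107, 113, 116, 125, 126, 135, 137, 156, 161, 161, 164
The 2 values of 161 occupy positions 10–11 → each gets rank 11.

6, 4, 11, 11, 5, 12, 9, 1, 2, 3, 7, 8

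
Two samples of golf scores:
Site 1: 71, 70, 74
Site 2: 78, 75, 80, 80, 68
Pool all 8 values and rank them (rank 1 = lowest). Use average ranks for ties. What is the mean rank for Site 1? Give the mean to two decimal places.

Sorted (ascending): 68, 70, 71, 74, 75, 78, 80, 80
The 2 values of 80 occupy positions 7–8 → average rank (7+8)/2 = 7.5.
Site 1 values → pooled ranks: 71→3, 70→2, 74→4
Mean rank = (3 + 2 + 4) / 3 = 3.00

3.00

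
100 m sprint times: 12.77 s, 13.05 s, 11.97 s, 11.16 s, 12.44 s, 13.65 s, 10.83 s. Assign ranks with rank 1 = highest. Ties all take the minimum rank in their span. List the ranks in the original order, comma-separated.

3, 2, 5, 6, 4, 1, 7

Sorted (descending): 13.65, 13.05, 12.77, 12.44, 11.97, 11.16, 10.83
No ties — each value takes its position as its rank.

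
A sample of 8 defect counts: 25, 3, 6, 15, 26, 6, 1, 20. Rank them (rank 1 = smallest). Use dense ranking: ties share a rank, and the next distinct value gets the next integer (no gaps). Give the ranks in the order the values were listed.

6, 2, 3, 4, 7, 3, 1, 5

Sorted (ascending): 1, 3, 6, 6, 15, 20, 25, 26
The 2 values of 6 share dense rank 3.
Remaining distinct values take the next consecutive integers.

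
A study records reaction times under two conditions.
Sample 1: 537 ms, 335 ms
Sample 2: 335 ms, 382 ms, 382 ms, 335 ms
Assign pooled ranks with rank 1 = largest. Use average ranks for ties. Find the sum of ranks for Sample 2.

Sorted (descending): 537, 382, 382, 335, 335, 335
The 2 values of 382 occupy positions 2–3 → average rank (2+3)/2 = 2.5.
The 3 values of 335 occupy positions 4–6 → average rank 5.
Sample 2 values → pooled ranks: 335→5, 382→2.5, 382→2.5, 335→5
Rank sum = 5 + 2.5 + 2.5 + 5 = 15

15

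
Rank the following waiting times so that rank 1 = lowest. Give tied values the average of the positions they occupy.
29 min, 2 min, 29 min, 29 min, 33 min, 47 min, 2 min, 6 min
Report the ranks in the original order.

Sorted (ascending): 2, 2, 6, 29, 29, 29, 33, 47
The 2 values of 2 occupy positions 1–2 → average rank (1+2)/2 = 1.5.
The 3 values of 29 occupy positions 4–6 → average rank 5.

5, 1.5, 5, 5, 7, 8, 1.5, 3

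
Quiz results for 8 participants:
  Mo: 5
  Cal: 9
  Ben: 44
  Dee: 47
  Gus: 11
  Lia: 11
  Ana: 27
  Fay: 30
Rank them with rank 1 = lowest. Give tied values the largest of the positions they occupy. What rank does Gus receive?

Sorted (ascending): 5, 9, 11, 11, 27, 30, 44, 47
The 2 values of 11 occupy positions 3–4 → each gets rank 4.
Gus has value 11 → rank 4.

4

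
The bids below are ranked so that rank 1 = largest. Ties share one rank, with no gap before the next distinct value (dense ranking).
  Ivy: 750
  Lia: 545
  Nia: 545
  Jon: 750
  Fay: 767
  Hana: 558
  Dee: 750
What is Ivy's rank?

2

Sorted (descending): 767, 750, 750, 750, 558, 545, 545
The 3 values of 750 share dense rank 2.
The 2 values of 545 share dense rank 4.
Remaining distinct values take the next consecutive integers.
Ivy has value 750 → rank 2.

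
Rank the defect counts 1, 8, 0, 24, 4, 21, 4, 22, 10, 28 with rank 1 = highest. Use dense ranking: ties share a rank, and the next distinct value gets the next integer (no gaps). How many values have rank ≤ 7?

8

Sorted (descending): 28, 24, 22, 21, 10, 8, 4, 4, 1, 0
The 2 values of 4 share dense rank 7.
Remaining distinct values take the next consecutive integers.
Ranks ≤ 7: {1, 2, 3, 4, 5, 6, 7, 7} → 8 values.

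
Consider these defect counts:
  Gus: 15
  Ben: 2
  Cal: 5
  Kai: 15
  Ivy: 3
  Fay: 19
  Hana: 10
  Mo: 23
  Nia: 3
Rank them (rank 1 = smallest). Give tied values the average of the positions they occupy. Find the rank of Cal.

4

Sorted (ascending): 2, 3, 3, 5, 10, 15, 15, 19, 23
The 2 values of 3 occupy positions 2–3 → average rank (2+3)/2 = 2.5.
The 2 values of 15 occupy positions 6–7 → average rank (6+7)/2 = 6.5.
Cal has value 5 → rank 4.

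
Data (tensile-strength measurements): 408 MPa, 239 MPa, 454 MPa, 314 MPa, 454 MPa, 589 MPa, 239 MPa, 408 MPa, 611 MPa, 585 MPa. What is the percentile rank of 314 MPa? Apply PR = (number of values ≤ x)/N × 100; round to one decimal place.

N = 10.
Strictly below 314: 2. Equal to 314: 1.
PR = 3/10 × 100 = 30.0

30.0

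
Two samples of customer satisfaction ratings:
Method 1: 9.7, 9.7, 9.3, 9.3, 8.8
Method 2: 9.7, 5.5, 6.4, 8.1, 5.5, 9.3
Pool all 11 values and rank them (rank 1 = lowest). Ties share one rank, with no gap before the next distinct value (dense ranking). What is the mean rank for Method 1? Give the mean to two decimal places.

5.20

Sorted (ascending): 5.5, 5.5, 6.4, 8.1, 8.8, 9.3, 9.3, 9.3, 9.7, 9.7, 9.7
The 2 values of 5.5 share dense rank 1.
The 3 values of 9.3 share dense rank 5.
The 3 values of 9.7 share dense rank 6.
Remaining distinct values take the next consecutive integers.
Method 1 values → pooled ranks: 9.7→6, 9.7→6, 9.3→5, 9.3→5, 8.8→4
Mean rank = (6 + 6 + 5 + 5 + 4) / 5 = 5.20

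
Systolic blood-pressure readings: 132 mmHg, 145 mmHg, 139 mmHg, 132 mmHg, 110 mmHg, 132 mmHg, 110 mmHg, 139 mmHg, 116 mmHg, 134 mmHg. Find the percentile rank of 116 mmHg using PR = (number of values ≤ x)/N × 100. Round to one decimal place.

30.0

N = 10.
Strictly below 116: 2. Equal to 116: 1.
PR = 3/10 × 100 = 30.0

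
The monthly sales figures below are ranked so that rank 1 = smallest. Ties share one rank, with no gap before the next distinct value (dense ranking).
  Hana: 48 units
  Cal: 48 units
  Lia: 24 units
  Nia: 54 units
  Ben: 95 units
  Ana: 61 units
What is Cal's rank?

Sorted (ascending): 24, 48, 48, 54, 61, 95
The 2 values of 48 share dense rank 2.
Remaining distinct values take the next consecutive integers.
Cal has value 48 units → rank 2.

2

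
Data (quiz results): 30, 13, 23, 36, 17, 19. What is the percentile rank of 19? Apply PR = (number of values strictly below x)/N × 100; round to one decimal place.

N = 6.
Strictly below 19: 2. Equal to 19: 1.
PR = 2/6 × 100 = 33.3

33.3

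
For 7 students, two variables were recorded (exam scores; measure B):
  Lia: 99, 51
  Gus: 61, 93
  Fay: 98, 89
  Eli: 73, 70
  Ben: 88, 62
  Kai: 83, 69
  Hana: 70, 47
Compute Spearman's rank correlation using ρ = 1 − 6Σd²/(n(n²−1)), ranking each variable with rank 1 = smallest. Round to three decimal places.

Ranks of variable 1: 7, 1, 6, 3, 5, 4, 2
Ranks of variable 2: 2, 7, 6, 5, 3, 4, 1
d = r₁ − r₂: 5, -6, 0, -2, 2, 0, 1
d²: 25, 36, 0, 4, 4, 0, 1; Σd² = 70
ρ = 1 − 6·70/(7·48) = 1 − 420/336 = -0.250

-0.250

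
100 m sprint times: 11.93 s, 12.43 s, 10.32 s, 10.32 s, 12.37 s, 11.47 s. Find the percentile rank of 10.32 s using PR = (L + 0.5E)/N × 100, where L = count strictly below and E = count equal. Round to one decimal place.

16.7

N = 6.
Strictly below 10.32: 0. Equal to 10.32: 2.
PR = (0 + 0.5·2)/6 × 100 = 16.7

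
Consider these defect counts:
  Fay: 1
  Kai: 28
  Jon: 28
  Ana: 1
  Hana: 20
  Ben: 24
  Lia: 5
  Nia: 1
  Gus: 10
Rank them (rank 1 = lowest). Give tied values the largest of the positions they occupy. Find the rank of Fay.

Sorted (ascending): 1, 1, 1, 5, 10, 20, 24, 28, 28
The 3 values of 1 occupy positions 1–3 → each gets rank 3.
The 2 values of 28 occupy positions 8–9 → each gets rank 9.
Fay has value 1 → rank 3.

3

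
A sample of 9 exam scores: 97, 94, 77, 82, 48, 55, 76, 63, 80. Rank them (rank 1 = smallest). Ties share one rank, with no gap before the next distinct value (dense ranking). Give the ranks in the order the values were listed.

9, 8, 5, 7, 1, 2, 4, 3, 6

Sorted (ascending): 48, 55, 63, 76, 77, 80, 82, 94, 97
No ties — each value takes its position as its rank.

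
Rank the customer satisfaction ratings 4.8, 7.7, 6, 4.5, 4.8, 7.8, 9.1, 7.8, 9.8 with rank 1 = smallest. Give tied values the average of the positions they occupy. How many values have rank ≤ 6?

5

Sorted (ascending): 4.5, 4.8, 4.8, 6, 7.7, 7.8, 7.8, 9.1, 9.8
The 2 values of 4.8 occupy positions 2–3 → average rank (2+3)/2 = 2.5.
The 2 values of 7.8 occupy positions 6–7 → average rank (6+7)/2 = 6.5.
Ranks ≤ 6: {1, 2.5, 2.5, 4, 5} → 5 values.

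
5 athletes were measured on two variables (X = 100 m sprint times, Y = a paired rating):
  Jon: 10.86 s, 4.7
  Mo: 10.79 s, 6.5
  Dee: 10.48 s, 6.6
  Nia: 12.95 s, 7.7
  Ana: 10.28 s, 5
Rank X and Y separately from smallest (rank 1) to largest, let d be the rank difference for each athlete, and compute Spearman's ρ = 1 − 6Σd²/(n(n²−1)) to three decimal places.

0.300

Ranks of variable 1: 4, 3, 2, 5, 1
Ranks of variable 2: 1, 3, 4, 5, 2
d = r₁ − r₂: 3, 0, -2, 0, -1
d²: 9, 0, 4, 0, 1; Σd² = 14
ρ = 1 − 6·14/(5·24) = 1 − 84/120 = 0.300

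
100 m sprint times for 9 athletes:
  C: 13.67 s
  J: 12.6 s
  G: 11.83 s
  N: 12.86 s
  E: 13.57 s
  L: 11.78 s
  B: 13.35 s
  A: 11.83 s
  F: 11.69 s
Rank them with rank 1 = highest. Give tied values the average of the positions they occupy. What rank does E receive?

Sorted (descending): 13.67, 13.57, 13.35, 12.86, 12.6, 11.83, 11.83, 11.78, 11.69
The 2 values of 11.83 occupy positions 6–7 → average rank (6+7)/2 = 6.5.
E has value 13.57 s → rank 2.

2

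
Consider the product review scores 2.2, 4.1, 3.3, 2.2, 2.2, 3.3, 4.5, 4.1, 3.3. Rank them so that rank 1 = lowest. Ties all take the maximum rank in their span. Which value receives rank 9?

4.5

Sorted (ascending): 2.2, 2.2, 2.2, 3.3, 3.3, 3.3, 4.1, 4.1, 4.5
The 3 values of 2.2 occupy positions 1–3 → each gets rank 3.
The 3 values of 3.3 occupy positions 4–6 → each gets rank 6.
The 2 values of 4.1 occupy positions 7–8 → each gets rank 8.
Rank 9 → value 4.5.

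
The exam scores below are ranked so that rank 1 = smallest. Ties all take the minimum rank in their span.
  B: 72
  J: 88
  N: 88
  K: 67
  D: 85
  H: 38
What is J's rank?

5

Sorted (ascending): 38, 67, 72, 85, 88, 88
The 2 values of 88 occupy positions 5–6 → each gets rank 5.
J has value 88 → rank 5.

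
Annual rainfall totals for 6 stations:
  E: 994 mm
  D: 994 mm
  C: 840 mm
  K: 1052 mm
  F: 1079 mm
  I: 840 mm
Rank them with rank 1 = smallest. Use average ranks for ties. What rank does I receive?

1.5

Sorted (ascending): 840, 840, 994, 994, 1052, 1079
The 2 values of 840 occupy positions 1–2 → average rank (1+2)/2 = 1.5.
The 2 values of 994 occupy positions 3–4 → average rank (3+4)/2 = 3.5.
I has value 840 mm → rank 1.5.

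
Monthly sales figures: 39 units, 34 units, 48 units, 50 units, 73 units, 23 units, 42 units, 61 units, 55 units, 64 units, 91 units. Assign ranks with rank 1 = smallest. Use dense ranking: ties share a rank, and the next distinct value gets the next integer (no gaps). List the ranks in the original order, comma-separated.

3, 2, 5, 6, 10, 1, 4, 8, 7, 9, 11

Sorted (ascending): 23, 34, 39, 42, 48, 50, 55, 61, 64, 73, 91
No ties — each value takes its position as its rank.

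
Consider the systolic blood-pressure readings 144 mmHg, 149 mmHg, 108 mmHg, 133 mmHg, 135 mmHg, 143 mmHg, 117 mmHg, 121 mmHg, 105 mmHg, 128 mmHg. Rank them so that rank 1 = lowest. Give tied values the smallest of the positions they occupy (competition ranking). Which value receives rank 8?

143

Sorted (ascending): 105, 108, 117, 121, 128, 133, 135, 143, 144, 149
No ties — each value takes its position as its rank.
Rank 8 → value 143.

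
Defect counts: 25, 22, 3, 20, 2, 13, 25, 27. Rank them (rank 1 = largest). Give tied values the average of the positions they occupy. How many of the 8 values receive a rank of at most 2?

1

Sorted (descending): 27, 25, 25, 22, 20, 13, 3, 2
The 2 values of 25 occupy positions 2–3 → average rank (2+3)/2 = 2.5.
Ranks ≤ 2: {1} → 1 value.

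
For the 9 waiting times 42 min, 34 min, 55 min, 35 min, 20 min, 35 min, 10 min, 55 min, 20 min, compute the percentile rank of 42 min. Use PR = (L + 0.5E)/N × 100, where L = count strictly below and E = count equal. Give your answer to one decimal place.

72.2

N = 9.
Strictly below 42: 6. Equal to 42: 1.
PR = (6 + 0.5·1)/9 × 100 = 72.2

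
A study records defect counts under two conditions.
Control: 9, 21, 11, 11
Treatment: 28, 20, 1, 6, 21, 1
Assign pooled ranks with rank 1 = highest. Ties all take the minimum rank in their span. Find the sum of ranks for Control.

Sorted (descending): 28, 21, 21, 20, 11, 11, 9, 6, 1, 1
The 2 values of 21 occupy positions 2–3 → each gets rank 2.
The 2 values of 11 occupy positions 5–6 → each gets rank 5.
The 2 values of 1 occupy positions 9–10 → each gets rank 9.
Control values → pooled ranks: 9→7, 21→2, 11→5, 11→5
Rank sum = 7 + 2 + 5 + 5 = 19

19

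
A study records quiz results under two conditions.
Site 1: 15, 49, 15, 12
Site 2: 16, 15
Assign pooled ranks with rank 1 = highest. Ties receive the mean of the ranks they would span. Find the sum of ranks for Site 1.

15

Sorted (descending): 49, 16, 15, 15, 15, 12
The 3 values of 15 occupy positions 3–5 → average rank 4.
Site 1 values → pooled ranks: 15→4, 49→1, 15→4, 12→6
Rank sum = 4 + 1 + 4 + 6 = 15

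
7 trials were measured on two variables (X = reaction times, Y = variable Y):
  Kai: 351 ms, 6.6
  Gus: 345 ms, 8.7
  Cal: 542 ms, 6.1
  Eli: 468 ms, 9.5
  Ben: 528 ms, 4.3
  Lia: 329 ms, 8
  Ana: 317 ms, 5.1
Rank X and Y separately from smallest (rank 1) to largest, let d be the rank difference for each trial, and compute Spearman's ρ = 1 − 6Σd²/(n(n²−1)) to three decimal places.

Ranks of variable 1: 4, 3, 7, 5, 6, 2, 1
Ranks of variable 2: 4, 6, 3, 7, 1, 5, 2
d = r₁ − r₂: 0, -3, 4, -2, 5, -3, -1
d²: 0, 9, 16, 4, 25, 9, 1; Σd² = 64
ρ = 1 − 6·64/(7·48) = 1 − 384/336 = -0.143

-0.143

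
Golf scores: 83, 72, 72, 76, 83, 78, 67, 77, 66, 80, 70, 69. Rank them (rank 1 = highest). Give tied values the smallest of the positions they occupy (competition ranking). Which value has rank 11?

67

Sorted (descending): 83, 83, 80, 78, 77, 76, 72, 72, 70, 69, 67, 66
The 2 values of 83 occupy positions 1–2 → each gets rank 1.
The 2 values of 72 occupy positions 7–8 → each gets rank 7.
Rank 11 → value 67.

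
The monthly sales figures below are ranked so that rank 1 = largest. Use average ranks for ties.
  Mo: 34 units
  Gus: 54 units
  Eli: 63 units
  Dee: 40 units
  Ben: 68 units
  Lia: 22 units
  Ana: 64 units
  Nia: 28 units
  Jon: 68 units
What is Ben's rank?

Sorted (descending): 68, 68, 64, 63, 54, 40, 34, 28, 22
The 2 values of 68 occupy positions 1–2 → average rank (1+2)/2 = 1.5.
Ben has value 68 units → rank 1.5.

1.5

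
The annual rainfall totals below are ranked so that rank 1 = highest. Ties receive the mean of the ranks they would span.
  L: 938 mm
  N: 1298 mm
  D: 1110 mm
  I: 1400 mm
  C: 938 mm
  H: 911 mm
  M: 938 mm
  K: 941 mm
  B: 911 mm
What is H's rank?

8.5

Sorted (descending): 1400, 1298, 1110, 941, 938, 938, 938, 911, 911
The 3 values of 938 occupy positions 5–7 → average rank 6.
The 2 values of 911 occupy positions 8–9 → average rank (8+9)/2 = 8.5.
H has value 911 mm → rank 8.5.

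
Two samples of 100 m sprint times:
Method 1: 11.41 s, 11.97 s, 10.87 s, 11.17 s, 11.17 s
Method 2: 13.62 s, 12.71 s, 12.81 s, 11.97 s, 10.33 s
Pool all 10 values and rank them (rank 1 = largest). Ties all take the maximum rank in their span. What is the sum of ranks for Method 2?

Sorted (descending): 13.62, 12.81, 12.71, 11.97, 11.97, 11.41, 11.17, 11.17, 10.87, 10.33
The 2 values of 11.97 occupy positions 4–5 → each gets rank 5.
The 2 values of 11.17 occupy positions 7–8 → each gets rank 8.
Method 2 values → pooled ranks: 13.62→1, 12.71→3, 12.81→2, 11.97→5, 10.33→10
Rank sum = 1 + 3 + 2 + 5 + 10 = 21

21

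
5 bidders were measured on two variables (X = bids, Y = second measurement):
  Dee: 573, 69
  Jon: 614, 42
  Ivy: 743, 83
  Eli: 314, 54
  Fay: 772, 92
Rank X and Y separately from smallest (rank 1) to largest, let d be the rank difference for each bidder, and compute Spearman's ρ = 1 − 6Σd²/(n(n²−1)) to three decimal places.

0.700

Ranks of variable 1: 2, 3, 4, 1, 5
Ranks of variable 2: 3, 1, 4, 2, 5
d = r₁ − r₂: -1, 2, 0, -1, 0
d²: 1, 4, 0, 1, 0; Σd² = 6
ρ = 1 − 6·6/(5·24) = 1 − 36/120 = 0.700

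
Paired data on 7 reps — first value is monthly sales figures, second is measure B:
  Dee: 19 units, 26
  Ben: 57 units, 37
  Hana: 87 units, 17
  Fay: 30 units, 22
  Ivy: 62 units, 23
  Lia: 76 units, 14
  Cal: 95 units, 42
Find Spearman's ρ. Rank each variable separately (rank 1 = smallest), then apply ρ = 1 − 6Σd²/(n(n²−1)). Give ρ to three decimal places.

-0.036

Ranks of variable 1: 1, 3, 6, 2, 4, 5, 7
Ranks of variable 2: 5, 6, 2, 3, 4, 1, 7
d = r₁ − r₂: -4, -3, 4, -1, 0, 4, 0
d²: 16, 9, 16, 1, 0, 16, 0; Σd² = 58
ρ = 1 − 6·58/(7·48) = 1 − 348/336 = -0.036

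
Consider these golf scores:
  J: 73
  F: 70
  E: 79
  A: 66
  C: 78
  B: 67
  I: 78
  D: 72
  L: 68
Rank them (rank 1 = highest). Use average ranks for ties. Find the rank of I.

Sorted (descending): 79, 78, 78, 73, 72, 70, 68, 67, 66
The 2 values of 78 occupy positions 2–3 → average rank (2+3)/2 = 2.5.
I has value 78 → rank 2.5.

2.5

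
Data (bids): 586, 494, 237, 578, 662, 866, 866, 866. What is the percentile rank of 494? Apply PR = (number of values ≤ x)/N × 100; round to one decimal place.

N = 8.
Strictly below 494: 1. Equal to 494: 1.
PR = 2/8 × 100 = 25.0

25.0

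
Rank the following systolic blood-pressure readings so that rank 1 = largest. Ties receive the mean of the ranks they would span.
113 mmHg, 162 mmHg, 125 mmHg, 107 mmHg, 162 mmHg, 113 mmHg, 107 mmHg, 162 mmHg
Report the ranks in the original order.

5.5, 2, 4, 7.5, 2, 5.5, 7.5, 2

Sorted (descending): 162, 162, 162, 125, 113, 113, 107, 107
The 3 values of 162 occupy positions 1–3 → average rank 2.
The 2 values of 113 occupy positions 5–6 → average rank (5+6)/2 = 5.5.
The 2 values of 107 occupy positions 7–8 → average rank (7+8)/2 = 7.5.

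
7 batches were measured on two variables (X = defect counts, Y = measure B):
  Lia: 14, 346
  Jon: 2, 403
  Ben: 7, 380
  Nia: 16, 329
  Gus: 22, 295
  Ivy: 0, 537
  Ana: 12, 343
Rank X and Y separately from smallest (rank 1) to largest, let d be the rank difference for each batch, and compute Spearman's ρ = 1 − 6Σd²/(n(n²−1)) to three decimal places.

Ranks of variable 1: 5, 2, 3, 6, 7, 1, 4
Ranks of variable 2: 4, 6, 5, 2, 1, 7, 3
d = r₁ − r₂: 1, -4, -2, 4, 6, -6, 1
d²: 1, 16, 4, 16, 36, 36, 1; Σd² = 110
ρ = 1 − 6·110/(7·48) = 1 − 660/336 = -0.964

-0.964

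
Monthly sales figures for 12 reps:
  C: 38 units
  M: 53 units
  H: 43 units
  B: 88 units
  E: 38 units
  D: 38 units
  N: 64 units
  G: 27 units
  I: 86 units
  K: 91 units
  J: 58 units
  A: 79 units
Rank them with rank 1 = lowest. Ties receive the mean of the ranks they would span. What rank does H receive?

Sorted (ascending): 27, 38, 38, 38, 43, 53, 58, 64, 79, 86, 88, 91
The 3 values of 38 occupy positions 2–4 → average rank 3.
H has value 43 units → rank 5.

5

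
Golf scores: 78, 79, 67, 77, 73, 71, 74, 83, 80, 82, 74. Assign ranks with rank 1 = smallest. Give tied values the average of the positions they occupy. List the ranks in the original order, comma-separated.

7, 8, 1, 6, 3, 2, 4.5, 11, 9, 10, 4.5

Sorted (ascending): 67, 71, 73, 74, 74, 77, 78, 79, 80, 82, 83
The 2 values of 74 occupy positions 4–5 → average rank (4+5)/2 = 4.5.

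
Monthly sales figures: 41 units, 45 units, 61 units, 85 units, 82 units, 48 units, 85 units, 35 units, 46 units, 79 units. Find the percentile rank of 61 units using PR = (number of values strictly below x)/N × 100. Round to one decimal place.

N = 10.
Strictly below 61: 5. Equal to 61: 1.
PR = 5/10 × 100 = 50.0

50.0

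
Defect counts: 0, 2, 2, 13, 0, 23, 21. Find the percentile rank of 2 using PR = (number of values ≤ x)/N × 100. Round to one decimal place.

57.1

N = 7.
Strictly below 2: 2. Equal to 2: 2.
PR = 4/7 × 100 = 57.1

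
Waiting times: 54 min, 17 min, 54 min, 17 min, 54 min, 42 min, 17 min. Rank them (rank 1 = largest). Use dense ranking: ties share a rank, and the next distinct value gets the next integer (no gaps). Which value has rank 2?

Sorted (descending): 54, 54, 54, 42, 17, 17, 17
The 3 values of 54 share dense rank 1.
The 3 values of 17 share dense rank 3.
Remaining distinct values take the next consecutive integers.
Rank 2 → value 42.

42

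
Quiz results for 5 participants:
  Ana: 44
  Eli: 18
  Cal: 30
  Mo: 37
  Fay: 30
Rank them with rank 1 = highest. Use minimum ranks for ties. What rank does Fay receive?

3

Sorted (descending): 44, 37, 30, 30, 18
The 2 values of 30 occupy positions 3–4 → each gets rank 3.
Fay has value 30 → rank 3.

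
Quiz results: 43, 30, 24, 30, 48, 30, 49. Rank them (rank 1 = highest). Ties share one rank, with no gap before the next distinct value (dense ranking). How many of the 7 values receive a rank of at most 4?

Sorted (descending): 49, 48, 43, 30, 30, 30, 24
The 3 values of 30 share dense rank 4.
Remaining distinct values take the next consecutive integers.
Ranks ≤ 4: {1, 2, 3, 4, 4, 4} → 6 values.

6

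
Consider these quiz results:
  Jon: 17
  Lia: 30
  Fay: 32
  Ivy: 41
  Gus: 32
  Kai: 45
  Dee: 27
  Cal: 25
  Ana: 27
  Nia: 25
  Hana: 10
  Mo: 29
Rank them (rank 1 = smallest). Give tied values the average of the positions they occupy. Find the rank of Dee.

5.5

Sorted (ascending): 10, 17, 25, 25, 27, 27, 29, 30, 32, 32, 41, 45
The 2 values of 25 occupy positions 3–4 → average rank (3+4)/2 = 3.5.
The 2 values of 27 occupy positions 5–6 → average rank (5+6)/2 = 5.5.
The 2 values of 32 occupy positions 9–10 → average rank (9+10)/2 = 9.5.
Dee has value 27 → rank 5.5.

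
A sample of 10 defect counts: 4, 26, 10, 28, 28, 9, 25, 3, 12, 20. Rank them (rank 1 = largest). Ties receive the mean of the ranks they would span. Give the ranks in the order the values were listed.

9, 3, 7, 1.5, 1.5, 8, 4, 10, 6, 5

Sorted (descending): 28, 28, 26, 25, 20, 12, 10, 9, 4, 3
The 2 values of 28 occupy positions 1–2 → average rank (1+2)/2 = 1.5.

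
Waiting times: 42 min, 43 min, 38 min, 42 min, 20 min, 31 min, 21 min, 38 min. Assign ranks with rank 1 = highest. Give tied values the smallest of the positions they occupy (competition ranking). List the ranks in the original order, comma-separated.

Sorted (descending): 43, 42, 42, 38, 38, 31, 21, 20
The 2 values of 42 occupy positions 2–3 → each gets rank 2.
The 2 values of 38 occupy positions 4–5 → each gets rank 4.

2, 1, 4, 2, 8, 6, 7, 4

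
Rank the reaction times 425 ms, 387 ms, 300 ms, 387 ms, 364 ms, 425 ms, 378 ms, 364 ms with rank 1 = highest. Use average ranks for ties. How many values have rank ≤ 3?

2

Sorted (descending): 425, 425, 387, 387, 378, 364, 364, 300
The 2 values of 425 occupy positions 1–2 → average rank (1+2)/2 = 1.5.
The 2 values of 387 occupy positions 3–4 → average rank (3+4)/2 = 3.5.
The 2 values of 364 occupy positions 6–7 → average rank (6+7)/2 = 6.5.
Ranks ≤ 3: {1.5, 1.5} → 2 values.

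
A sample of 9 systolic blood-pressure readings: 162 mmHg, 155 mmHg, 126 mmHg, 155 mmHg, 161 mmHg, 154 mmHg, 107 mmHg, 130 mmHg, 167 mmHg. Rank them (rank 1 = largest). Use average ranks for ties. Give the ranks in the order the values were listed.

2, 4.5, 8, 4.5, 3, 6, 9, 7, 1

Sorted (descending): 167, 162, 161, 155, 155, 154, 130, 126, 107
The 2 values of 155 occupy positions 4–5 → average rank (4+5)/2 = 4.5.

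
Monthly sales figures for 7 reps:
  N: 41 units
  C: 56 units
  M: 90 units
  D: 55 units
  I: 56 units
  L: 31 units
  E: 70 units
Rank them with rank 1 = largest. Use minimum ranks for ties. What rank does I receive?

Sorted (descending): 90, 70, 56, 56, 55, 41, 31
The 2 values of 56 occupy positions 3–4 → each gets rank 3.
I has value 56 units → rank 3.

3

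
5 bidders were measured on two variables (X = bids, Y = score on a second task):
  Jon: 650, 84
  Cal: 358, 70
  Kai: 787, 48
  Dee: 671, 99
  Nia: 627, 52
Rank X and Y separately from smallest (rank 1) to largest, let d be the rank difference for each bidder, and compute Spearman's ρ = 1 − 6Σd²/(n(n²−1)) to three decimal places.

Ranks of variable 1: 3, 1, 5, 4, 2
Ranks of variable 2: 4, 3, 1, 5, 2
d = r₁ − r₂: -1, -2, 4, -1, 0
d²: 1, 4, 16, 1, 0; Σd² = 22
ρ = 1 − 6·22/(5·24) = 1 − 132/120 = -0.100

-0.100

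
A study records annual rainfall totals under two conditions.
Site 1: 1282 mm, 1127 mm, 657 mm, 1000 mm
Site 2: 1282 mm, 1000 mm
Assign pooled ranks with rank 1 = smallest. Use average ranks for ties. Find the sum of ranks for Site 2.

8

Sorted (ascending): 657, 1000, 1000, 1127, 1282, 1282
The 2 values of 1000 occupy positions 2–3 → average rank (2+3)/2 = 2.5.
The 2 values of 1282 occupy positions 5–6 → average rank (5+6)/2 = 5.5.
Site 2 values → pooled ranks: 1282→5.5, 1000→2.5
Rank sum = 5.5 + 2.5 = 8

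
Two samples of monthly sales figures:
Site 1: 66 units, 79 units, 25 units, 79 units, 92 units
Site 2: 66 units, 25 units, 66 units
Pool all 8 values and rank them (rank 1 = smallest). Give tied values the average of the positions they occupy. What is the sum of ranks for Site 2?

9.5

Sorted (ascending): 25, 25, 66, 66, 66, 79, 79, 92
The 2 values of 25 occupy positions 1–2 → average rank (1+2)/2 = 1.5.
The 3 values of 66 occupy positions 3–5 → average rank 4.
The 2 values of 79 occupy positions 6–7 → average rank (6+7)/2 = 6.5.
Site 2 values → pooled ranks: 66→4, 25→1.5, 66→4
Rank sum = 4 + 1.5 + 4 = 9.5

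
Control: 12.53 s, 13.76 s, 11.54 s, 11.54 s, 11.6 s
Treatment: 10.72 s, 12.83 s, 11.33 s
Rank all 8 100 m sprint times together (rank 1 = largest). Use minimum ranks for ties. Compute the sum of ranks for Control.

Sorted (descending): 13.76, 12.83, 12.53, 11.6, 11.54, 11.54, 11.33, 10.72
The 2 values of 11.54 occupy positions 5–6 → each gets rank 5.
Control values → pooled ranks: 12.53→3, 13.76→1, 11.54→5, 11.54→5, 11.6→4
Rank sum = 3 + 1 + 5 + 5 + 4 = 18

18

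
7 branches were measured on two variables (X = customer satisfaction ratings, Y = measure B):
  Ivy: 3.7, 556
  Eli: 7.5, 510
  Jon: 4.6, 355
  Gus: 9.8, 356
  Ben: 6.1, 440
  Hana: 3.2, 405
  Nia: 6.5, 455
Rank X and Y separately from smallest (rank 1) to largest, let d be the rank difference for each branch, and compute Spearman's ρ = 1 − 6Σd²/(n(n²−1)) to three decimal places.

Ranks of variable 1: 2, 6, 3, 7, 4, 1, 5
Ranks of variable 2: 7, 6, 1, 2, 4, 3, 5
d = r₁ − r₂: -5, 0, 2, 5, 0, -2, 0
d²: 25, 0, 4, 25, 0, 4, 0; Σd² = 58
ρ = 1 − 6·58/(7·48) = 1 − 348/336 = -0.036

-0.036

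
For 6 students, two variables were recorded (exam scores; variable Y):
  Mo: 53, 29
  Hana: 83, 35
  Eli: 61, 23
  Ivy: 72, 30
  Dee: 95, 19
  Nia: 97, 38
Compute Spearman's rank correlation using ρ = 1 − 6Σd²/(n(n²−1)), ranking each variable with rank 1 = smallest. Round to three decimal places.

Ranks of variable 1: 1, 4, 2, 3, 5, 6
Ranks of variable 2: 3, 5, 2, 4, 1, 6
d = r₁ − r₂: -2, -1, 0, -1, 4, 0
d²: 4, 1, 0, 1, 16, 0; Σd² = 22
ρ = 1 − 6·22/(6·35) = 1 − 132/210 = 0.371

0.371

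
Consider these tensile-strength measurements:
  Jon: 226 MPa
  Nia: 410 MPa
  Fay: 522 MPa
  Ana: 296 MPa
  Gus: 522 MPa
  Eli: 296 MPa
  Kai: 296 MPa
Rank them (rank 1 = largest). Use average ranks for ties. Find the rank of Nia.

Sorted (descending): 522, 522, 410, 296, 296, 296, 226
The 2 values of 522 occupy positions 1–2 → average rank (1+2)/2 = 1.5.
The 3 values of 296 occupy positions 4–6 → average rank 5.
Nia has value 410 MPa → rank 3.

3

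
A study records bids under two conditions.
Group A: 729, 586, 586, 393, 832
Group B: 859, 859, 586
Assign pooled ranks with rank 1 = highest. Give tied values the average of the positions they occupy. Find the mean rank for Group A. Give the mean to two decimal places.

5.40

Sorted (descending): 859, 859, 832, 729, 586, 586, 586, 393
The 2 values of 859 occupy positions 1–2 → average rank (1+2)/2 = 1.5.
The 3 values of 586 occupy positions 5–7 → average rank 6.
Group A values → pooled ranks: 729→4, 586→6, 586→6, 393→8, 832→3
Mean rank = (4 + 6 + 6 + 8 + 3) / 5 = 5.40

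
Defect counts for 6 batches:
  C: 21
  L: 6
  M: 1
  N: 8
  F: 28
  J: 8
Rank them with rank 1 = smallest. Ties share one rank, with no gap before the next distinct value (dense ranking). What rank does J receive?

3

Sorted (ascending): 1, 6, 8, 8, 21, 28
The 2 values of 8 share dense rank 3.
Remaining distinct values take the next consecutive integers.
J has value 8 → rank 3.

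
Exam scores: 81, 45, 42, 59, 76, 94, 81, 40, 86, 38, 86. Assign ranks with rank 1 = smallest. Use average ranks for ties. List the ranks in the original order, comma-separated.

7.5, 4, 3, 5, 6, 11, 7.5, 2, 9.5, 1, 9.5

Sorted (ascending): 38, 40, 42, 45, 59, 76, 81, 81, 86, 86, 94
The 2 values of 81 occupy positions 7–8 → average rank (7+8)/2 = 7.5.
The 2 values of 86 occupy positions 9–10 → average rank (9+10)/2 = 9.5.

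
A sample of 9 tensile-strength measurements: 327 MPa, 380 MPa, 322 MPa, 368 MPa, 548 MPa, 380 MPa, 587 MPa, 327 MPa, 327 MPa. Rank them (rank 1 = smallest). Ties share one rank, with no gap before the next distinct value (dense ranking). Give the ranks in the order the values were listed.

Sorted (ascending): 322, 327, 327, 327, 368, 380, 380, 548, 587
The 3 values of 327 share dense rank 2.
The 2 values of 380 share dense rank 4.
Remaining distinct values take the next consecutive integers.

2, 4, 1, 3, 5, 4, 6, 2, 2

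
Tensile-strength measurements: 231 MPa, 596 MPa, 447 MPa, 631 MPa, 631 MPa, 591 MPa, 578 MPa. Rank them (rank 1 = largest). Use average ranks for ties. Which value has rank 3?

596

Sorted (descending): 631, 631, 596, 591, 578, 447, 231
The 2 values of 631 occupy positions 1–2 → average rank (1+2)/2 = 1.5.
Rank 3 → value 596.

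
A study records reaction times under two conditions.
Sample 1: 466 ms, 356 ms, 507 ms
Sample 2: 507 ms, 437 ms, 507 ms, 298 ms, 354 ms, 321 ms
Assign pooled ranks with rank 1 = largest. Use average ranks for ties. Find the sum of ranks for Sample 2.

Sorted (descending): 507, 507, 507, 466, 437, 356, 354, 321, 298
The 3 values of 507 occupy positions 1–3 → average rank 2.
Sample 2 values → pooled ranks: 507→2, 437→5, 507→2, 298→9, 354→7, 321→8
Rank sum = 2 + 5 + 2 + 9 + 7 + 8 = 33

33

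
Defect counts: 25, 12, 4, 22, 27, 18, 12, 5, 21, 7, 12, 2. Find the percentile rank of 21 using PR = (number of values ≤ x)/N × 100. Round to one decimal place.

75.0

N = 12.
Strictly below 21: 8. Equal to 21: 1.
PR = 9/12 × 100 = 75.0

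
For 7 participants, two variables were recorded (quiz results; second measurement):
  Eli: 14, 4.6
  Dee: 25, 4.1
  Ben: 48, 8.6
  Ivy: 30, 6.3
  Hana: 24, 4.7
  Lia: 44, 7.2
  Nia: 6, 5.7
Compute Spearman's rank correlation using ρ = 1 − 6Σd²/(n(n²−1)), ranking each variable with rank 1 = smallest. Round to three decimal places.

Ranks of variable 1: 2, 4, 7, 5, 3, 6, 1
Ranks of variable 2: 2, 1, 7, 5, 3, 6, 4
d = r₁ − r₂: 0, 3, 0, 0, 0, 0, -3
d²: 0, 9, 0, 0, 0, 0, 9; Σd² = 18
ρ = 1 − 6·18/(7·48) = 1 − 108/336 = 0.679

0.679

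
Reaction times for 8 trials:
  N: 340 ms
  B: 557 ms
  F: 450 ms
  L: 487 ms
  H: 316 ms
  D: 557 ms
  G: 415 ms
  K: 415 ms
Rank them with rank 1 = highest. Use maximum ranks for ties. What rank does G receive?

6

Sorted (descending): 557, 557, 487, 450, 415, 415, 340, 316
The 2 values of 557 occupy positions 1–2 → each gets rank 2.
The 2 values of 415 occupy positions 5–6 → each gets rank 6.
G has value 415 ms → rank 6.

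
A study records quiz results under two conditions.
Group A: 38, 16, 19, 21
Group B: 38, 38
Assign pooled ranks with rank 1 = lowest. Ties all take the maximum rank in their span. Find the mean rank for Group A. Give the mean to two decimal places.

Sorted (ascending): 16, 19, 21, 38, 38, 38
The 3 values of 38 occupy positions 4–6 → each gets rank 6.
Group A values → pooled ranks: 38→6, 16→1, 19→2, 21→3
Mean rank = (6 + 1 + 2 + 3) / 4 = 3.00

3.00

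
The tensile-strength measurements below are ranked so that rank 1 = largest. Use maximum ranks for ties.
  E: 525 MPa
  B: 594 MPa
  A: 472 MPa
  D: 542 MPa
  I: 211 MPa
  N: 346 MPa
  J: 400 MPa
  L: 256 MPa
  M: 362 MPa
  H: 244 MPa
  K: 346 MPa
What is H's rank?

Sorted (descending): 594, 542, 525, 472, 400, 362, 346, 346, 256, 244, 211
The 2 values of 346 occupy positions 7–8 → each gets rank 8.
H has value 244 MPa → rank 10.

10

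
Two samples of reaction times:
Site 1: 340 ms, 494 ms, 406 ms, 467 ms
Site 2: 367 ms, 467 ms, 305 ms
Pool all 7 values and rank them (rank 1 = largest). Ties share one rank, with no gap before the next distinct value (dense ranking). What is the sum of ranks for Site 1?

Sorted (descending): 494, 467, 467, 406, 367, 340, 305
The 2 values of 467 share dense rank 2.
Remaining distinct values take the next consecutive integers.
Site 1 values → pooled ranks: 340→5, 494→1, 406→3, 467→2
Rank sum = 5 + 1 + 3 + 2 = 11

11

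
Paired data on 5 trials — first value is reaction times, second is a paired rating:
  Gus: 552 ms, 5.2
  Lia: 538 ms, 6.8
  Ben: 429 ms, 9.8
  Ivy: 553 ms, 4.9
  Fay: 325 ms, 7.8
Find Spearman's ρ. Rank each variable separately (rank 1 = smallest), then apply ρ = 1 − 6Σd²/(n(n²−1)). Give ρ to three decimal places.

-0.900

Ranks of variable 1: 4, 3, 2, 5, 1
Ranks of variable 2: 2, 3, 5, 1, 4
d = r₁ − r₂: 2, 0, -3, 4, -3
d²: 4, 0, 9, 16, 9; Σd² = 38
ρ = 1 − 6·38/(5·24) = 1 − 228/120 = -0.900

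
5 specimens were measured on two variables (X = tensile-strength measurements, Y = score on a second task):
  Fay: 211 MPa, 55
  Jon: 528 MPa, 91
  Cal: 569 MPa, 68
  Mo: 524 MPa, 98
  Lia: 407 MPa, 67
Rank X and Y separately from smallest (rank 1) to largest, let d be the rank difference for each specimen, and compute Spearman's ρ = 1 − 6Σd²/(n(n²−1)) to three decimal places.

Ranks of variable 1: 1, 4, 5, 3, 2
Ranks of variable 2: 1, 4, 3, 5, 2
d = r₁ − r₂: 0, 0, 2, -2, 0
d²: 0, 0, 4, 4, 0; Σd² = 8
ρ = 1 − 6·8/(5·24) = 1 − 48/120 = 0.600

0.600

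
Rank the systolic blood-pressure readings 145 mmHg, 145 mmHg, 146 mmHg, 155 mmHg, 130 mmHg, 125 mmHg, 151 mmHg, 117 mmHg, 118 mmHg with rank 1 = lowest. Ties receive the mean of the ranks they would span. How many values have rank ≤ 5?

4

Sorted (ascending): 117, 118, 125, 130, 145, 145, 146, 151, 155
The 2 values of 145 occupy positions 5–6 → average rank (5+6)/2 = 5.5.
Ranks ≤ 5: {1, 2, 3, 4} → 4 values.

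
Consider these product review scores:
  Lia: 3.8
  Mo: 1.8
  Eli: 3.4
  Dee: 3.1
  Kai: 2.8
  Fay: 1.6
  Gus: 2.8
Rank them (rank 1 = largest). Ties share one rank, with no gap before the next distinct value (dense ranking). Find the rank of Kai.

Sorted (descending): 3.8, 3.4, 3.1, 2.8, 2.8, 1.8, 1.6
The 2 values of 2.8 share dense rank 4.
Remaining distinct values take the next consecutive integers.
Kai has value 2.8 → rank 4.

4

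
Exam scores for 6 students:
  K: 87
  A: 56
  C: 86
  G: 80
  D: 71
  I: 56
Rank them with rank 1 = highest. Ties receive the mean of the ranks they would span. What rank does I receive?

5.5

Sorted (descending): 87, 86, 80, 71, 56, 56
The 2 values of 56 occupy positions 5–6 → average rank (5+6)/2 = 5.5.
I has value 56 → rank 5.5.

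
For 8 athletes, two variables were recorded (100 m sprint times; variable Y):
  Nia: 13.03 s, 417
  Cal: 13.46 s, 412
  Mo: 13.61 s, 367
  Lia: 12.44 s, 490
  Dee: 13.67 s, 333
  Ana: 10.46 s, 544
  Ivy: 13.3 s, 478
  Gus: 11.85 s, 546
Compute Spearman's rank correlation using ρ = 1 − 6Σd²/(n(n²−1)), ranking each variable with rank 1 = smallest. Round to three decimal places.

-0.952

Ranks of variable 1: 4, 6, 7, 3, 8, 1, 5, 2
Ranks of variable 2: 4, 3, 2, 6, 1, 7, 5, 8
d = r₁ − r₂: 0, 3, 5, -3, 7, -6, 0, -6
d²: 0, 9, 25, 9, 49, 36, 0, 36; Σd² = 164
ρ = 1 − 6·164/(8·63) = 1 − 984/504 = -0.952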